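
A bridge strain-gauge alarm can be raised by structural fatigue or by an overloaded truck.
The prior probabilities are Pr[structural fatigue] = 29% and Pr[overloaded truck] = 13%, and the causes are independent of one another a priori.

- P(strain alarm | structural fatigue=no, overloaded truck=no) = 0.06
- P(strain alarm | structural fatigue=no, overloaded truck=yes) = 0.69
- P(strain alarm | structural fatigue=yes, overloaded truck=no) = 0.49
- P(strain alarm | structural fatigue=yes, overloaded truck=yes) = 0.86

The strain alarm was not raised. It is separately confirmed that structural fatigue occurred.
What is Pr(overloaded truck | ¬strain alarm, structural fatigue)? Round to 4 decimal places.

Pr(overloaded truck | ¬strain alarm, structural fatigue) ≈ 0.0394

Enumerate both values of overloaded truck and weight by the priors:
  P(¬strain alarm | structural fatigue) = 0.51×0.87 + 0.14×0.13
        = 0.443700 + 0.018200 = 0.461900
Configurations with overloaded truck contribute 0.018200, so
  P(overloaded truck | ¬strain alarm, structural fatigue) = 0.018200 / 0.461900 ≈ 0.0394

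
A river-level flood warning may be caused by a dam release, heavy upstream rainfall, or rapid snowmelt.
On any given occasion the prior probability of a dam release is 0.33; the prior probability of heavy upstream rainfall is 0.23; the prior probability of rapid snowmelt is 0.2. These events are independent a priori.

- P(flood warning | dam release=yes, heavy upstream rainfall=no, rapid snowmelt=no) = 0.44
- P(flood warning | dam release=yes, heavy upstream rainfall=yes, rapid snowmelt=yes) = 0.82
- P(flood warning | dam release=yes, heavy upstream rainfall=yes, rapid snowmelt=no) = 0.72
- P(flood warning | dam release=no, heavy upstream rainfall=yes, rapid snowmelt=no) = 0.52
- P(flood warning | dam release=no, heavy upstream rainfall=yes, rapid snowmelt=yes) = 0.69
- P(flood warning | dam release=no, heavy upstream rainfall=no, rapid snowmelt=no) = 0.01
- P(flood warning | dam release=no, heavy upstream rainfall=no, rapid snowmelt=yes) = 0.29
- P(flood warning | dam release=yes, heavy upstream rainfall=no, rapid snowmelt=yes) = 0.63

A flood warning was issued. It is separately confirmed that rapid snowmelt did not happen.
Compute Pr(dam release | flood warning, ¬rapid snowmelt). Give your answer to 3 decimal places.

Pr(dam release | flood warning, ¬rapid snowmelt) ≈ 0.661

P(flood warning | ¬rapid snowmelt) = 0.01×0.67×0.77 + 0.52×0.67×0.23 + 0.44×0.33×0.77 + 0.72×0.33×0.23 = 0.005159 + 0.080132 + 0.111804 + 0.054648 = 0.251743
Of this, 0.166452 comes from 0.111804 + 0.054648 (the dam release=true cases).
P(dam release | flood warning, ¬rapid snowmelt) = 0.166452 / 0.251743 ≈ 0.661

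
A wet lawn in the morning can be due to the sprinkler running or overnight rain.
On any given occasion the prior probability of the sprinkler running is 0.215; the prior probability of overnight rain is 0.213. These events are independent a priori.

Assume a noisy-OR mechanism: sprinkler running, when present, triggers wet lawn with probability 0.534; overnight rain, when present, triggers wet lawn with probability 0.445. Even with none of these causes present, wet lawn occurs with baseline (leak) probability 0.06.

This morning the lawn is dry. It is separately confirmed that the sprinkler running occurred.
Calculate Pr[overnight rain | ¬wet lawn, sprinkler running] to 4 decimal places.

Pr[overnight rain | ¬wet lawn, sprinkler running] ≈ 0.1306

Under noisy-OR, P(wet lawn | causes) = 1 − (1−0.06)·∏(1−qᵢ) over the active causes.
P(¬wet lawn | sprinkler running) = 0.43804*0.787 + 0.243112*0.213 = 0.344737 + 0.051783 = 0.396520
Restricting to configurations with overnight rain present: 0.243112*0.213 = 0.051783.
P(overnight rain | ¬wet lawn, sprinkler running) = 0.051783 / 0.396520 ≈ 0.1306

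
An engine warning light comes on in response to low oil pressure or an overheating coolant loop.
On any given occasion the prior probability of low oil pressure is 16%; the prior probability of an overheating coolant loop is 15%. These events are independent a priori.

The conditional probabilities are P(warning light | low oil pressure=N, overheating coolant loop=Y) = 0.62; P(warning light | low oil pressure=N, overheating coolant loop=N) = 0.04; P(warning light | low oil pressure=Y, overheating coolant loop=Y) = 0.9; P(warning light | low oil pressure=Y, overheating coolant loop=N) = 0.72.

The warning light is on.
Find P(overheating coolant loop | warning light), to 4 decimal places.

P(overheating coolant loop | warning light) ≈ 0.4408

Sum P(warning light|·) weighted by the priors over the 4 (low oil pressure, overheating coolant loop) configurations:
  P(warning light) = 0.04*0.84*0.85 + 0.62*0.84*0.15 + 0.72*0.16*0.85 + 0.9*0.16*0.15
        = 0.028560 + 0.078120 + 0.097920 + 0.021600 = 0.226200
Configurations with overheating coolant loop contribute 0.099720, so
  P(overheating coolant loop | warning light) = 0.099720 / 0.226200 ≈ 0.4408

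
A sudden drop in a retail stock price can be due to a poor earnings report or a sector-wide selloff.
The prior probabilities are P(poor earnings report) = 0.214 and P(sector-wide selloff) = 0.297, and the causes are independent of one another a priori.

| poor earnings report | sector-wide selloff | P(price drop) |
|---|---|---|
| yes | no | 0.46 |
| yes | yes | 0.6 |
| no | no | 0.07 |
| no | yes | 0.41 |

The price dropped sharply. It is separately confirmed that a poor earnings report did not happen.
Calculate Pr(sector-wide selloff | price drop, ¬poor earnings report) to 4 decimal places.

Pr(sector-wide selloff | price drop, ¬poor earnings report) ≈ 0.7122

Sum P(price drop|·) weighted by the priors over both values of sector-wide selloff:
  P(price drop | ¬poor earnings report) = 0.07*0.703 + 0.41*0.297
        = 0.049210 + 0.121770 = 0.170980
Configurations with sector-wide selloff contribute 0.121770, so
  P(sector-wide selloff | price drop, ¬poor earnings report) = 0.121770 / 0.170980 ≈ 0.7122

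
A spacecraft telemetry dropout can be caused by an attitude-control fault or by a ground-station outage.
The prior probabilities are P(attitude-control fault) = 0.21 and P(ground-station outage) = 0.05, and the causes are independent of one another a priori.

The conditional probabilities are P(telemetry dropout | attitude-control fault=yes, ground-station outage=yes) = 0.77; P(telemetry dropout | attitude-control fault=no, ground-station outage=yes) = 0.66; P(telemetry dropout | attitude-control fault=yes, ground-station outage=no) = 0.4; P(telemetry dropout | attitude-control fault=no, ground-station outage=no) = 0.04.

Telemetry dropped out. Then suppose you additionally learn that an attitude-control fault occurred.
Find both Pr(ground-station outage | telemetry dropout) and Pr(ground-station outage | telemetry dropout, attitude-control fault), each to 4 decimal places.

Weight on ground-station outage=true, given the evidence: 0.026070 + 0.008085 = 0.034155
Normalizer over all consistent configurations: 0.04*0.79*0.95 + 0.66*0.79*0.05 + 0.4*0.21*0.95 + 0.77*0.21*0.05 = 0.143975
P(ground-station outage | telemetry dropout) = 0.034155/0.143975 ≈ 0.2372

Now condition on the additional information:
For the numerator, keep only ground-station outage=true terms: 0.77×0.05 = 0.038500
Denominator P(telemetry dropout | attitude-control fault): 0.4×0.95 + 0.77×0.05 = 0.418500
P(ground-station outage | telemetry dropout, attitude-control fault) = 0.038500/0.418500 ≈ 0.0920

Pr(ground-station outage | telemetry dropout) ≈ 0.2372; Pr(ground-station outage | telemetry dropout, attitude-control fault) ≈ 0.0920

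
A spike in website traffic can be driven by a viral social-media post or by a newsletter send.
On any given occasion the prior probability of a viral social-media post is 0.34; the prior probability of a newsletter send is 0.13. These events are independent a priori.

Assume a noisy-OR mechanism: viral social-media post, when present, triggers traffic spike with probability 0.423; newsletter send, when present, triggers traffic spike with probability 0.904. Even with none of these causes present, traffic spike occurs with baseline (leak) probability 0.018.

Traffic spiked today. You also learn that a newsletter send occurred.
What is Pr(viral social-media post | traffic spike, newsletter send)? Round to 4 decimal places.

Pr(viral social-media post | traffic spike, newsletter send) ≈ 0.3497

Under noisy-OR, P(traffic spike | causes) = 1 − (1−0.018)·∏(1−qᵢ) over the active causes.
Numerator (weight on configurations with viral social-media post): 0.945605×0.34 = 0.321506
The normalizing constant is 0.905728×0.66 + 0.945605×0.34 = 0.919286
P(viral social-media post | traffic spike, newsletter send) = 0.321506/0.919286 ≈ 0.3497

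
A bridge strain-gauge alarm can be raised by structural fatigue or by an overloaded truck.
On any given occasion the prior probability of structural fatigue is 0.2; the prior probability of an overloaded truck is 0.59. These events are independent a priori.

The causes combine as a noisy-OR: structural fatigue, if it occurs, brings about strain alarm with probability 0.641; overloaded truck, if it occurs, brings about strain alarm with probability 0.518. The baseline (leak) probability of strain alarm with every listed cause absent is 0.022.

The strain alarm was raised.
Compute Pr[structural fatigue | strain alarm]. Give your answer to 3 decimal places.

Under noisy-OR, P(strain alarm | causes) = 1 − (1−0.022)·∏(1−qᵢ) over the active causes.
P(strain alarm) = 0.022×0.8×0.41 + 0.528604×0.8×0.59 + 0.648898×0.2×0.41 + 0.830769×0.2×0.59 = 0.007216 + 0.249501 + 0.053210 + 0.098031 = 0.407958
The structural fatigue-present share is 0.053210 + 0.098031 = 0.151241.
So P(structural fatigue | strain alarm) = 0.151241/0.407958 ≈ 0.371.

Pr[structural fatigue | strain alarm] ≈ 0.371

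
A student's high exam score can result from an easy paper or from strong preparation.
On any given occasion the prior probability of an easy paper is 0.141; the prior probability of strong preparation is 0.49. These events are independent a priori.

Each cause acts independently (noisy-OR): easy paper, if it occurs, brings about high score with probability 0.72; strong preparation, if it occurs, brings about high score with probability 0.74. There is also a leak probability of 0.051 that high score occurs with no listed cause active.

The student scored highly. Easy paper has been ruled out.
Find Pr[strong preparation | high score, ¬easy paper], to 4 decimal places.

Pr[strong preparation | high score, ¬easy paper] ≈ 0.9342

Under noisy-OR, P(high score | causes) = 1 − (1−0.051)·∏(1−qᵢ) over the active causes.
P(high score | ¬easy paper) = 0.051×0.51 + 0.75326×0.49 = 0.026010 + 0.369097 = 0.395107
The strong preparation-present share is 0.75326×0.49 = 0.369097.
So P(strong preparation | high score, ¬easy paper) = 0.369097/0.395107 ≈ 0.9342.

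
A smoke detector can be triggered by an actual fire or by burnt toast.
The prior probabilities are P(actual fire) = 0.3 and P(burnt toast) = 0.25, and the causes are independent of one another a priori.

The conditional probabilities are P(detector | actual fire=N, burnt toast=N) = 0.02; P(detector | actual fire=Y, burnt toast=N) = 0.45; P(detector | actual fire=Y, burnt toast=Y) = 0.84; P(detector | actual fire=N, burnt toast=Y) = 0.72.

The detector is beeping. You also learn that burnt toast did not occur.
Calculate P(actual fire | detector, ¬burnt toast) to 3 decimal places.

P(actual fire | detector, ¬burnt toast) ≈ 0.906

Weight on actual fire=true, given the evidence: 0.45·0.3 = 0.135000
The normalizing constant is 0.02·0.7 + 0.45·0.3 = 0.149000
P(actual fire | detector, ¬burnt toast) = 0.135000/0.149000 ≈ 0.906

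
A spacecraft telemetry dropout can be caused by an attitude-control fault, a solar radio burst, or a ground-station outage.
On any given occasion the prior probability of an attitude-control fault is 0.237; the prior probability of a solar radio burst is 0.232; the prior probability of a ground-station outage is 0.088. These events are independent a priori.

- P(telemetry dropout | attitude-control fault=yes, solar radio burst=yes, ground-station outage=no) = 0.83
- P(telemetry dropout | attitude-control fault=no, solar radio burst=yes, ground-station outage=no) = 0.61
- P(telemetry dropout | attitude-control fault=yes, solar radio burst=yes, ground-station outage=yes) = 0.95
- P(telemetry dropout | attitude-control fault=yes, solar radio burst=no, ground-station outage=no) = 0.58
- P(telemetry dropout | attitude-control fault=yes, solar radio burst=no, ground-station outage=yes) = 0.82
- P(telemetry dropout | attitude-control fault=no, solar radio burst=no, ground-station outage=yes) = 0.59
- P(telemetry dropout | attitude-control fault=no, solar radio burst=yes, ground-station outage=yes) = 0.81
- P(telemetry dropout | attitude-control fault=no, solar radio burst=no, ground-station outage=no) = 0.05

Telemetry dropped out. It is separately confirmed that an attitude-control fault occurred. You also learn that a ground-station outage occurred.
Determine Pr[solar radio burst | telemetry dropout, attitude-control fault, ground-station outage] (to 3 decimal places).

Pr[solar radio burst | telemetry dropout, attitude-control fault, ground-station outage] ≈ 0.259

Enumerate both values of solar radio burst and weight by the priors:
  P(telemetry dropout | attitude-control fault, ground-station outage) = 0.82·0.768 + 0.95·0.232
        = 0.629760 + 0.220400 = 0.850160
Keeping only the solar radio burst-present terms gives 0.220400, so
  P(solar radio burst | telemetry dropout, attitude-control fault, ground-station outage) = 0.220400 / 0.850160 ≈ 0.259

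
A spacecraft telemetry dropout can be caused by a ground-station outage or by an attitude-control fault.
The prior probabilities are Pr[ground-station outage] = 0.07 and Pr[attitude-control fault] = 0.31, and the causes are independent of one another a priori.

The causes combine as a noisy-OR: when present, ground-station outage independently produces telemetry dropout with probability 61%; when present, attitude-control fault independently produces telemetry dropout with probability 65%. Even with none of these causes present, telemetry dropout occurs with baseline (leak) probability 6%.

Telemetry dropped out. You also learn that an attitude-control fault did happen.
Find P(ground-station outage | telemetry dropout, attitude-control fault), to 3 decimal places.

P(ground-station outage | telemetry dropout, attitude-control fault) ≈ 0.089

Under noisy-OR, P(telemetry dropout | causes) = 1 − (1−0.06)·∏(1−qᵢ) over the active causes.
Numerator (weight on configurations with ground-station outage): 0.87169×0.07 = 0.061018
The normalizing constant is 0.671×0.93 + 0.87169×0.07 = 0.685048
Posterior = 0.061018 / 0.685048 ≈ 0.089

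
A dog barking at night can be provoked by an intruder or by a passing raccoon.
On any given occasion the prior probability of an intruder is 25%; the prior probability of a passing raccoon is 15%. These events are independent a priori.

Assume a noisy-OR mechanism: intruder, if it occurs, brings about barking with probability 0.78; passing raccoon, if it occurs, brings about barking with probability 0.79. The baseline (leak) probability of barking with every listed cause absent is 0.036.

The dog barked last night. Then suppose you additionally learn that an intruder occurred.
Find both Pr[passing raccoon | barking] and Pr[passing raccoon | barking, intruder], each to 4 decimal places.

Pr[passing raccoon | barking] ≈ 0.3974; Pr[passing raccoon | barking, intruder] ≈ 0.1763

Under noisy-OR, P(barking | causes) = 1 − (1−0.036)·∏(1−qᵢ) over the active causes.
P(barking) = 0.036*0.75*0.85 + 0.79756*0.75*0.15 + 0.78792*0.25*0.85 + 0.955463*0.25*0.15 = 0.022950 + 0.089726 + 0.167433 + 0.035830 = 0.315939
The passing raccoon-present share is 0.089726 + 0.035830 = 0.125556.
So P(passing raccoon | barking) = 0.125556/0.315939 ≈ 0.3974.

Now also conditioning on intruder=true:
Weight on passing raccoon=true, given the evidence: 0.955463·0.15 = 0.143319
Denominator P(barking | intruder): 0.78792·0.85 + 0.955463·0.15 = 0.813051
Posterior = 0.143319 / 0.813051 ≈ 0.1763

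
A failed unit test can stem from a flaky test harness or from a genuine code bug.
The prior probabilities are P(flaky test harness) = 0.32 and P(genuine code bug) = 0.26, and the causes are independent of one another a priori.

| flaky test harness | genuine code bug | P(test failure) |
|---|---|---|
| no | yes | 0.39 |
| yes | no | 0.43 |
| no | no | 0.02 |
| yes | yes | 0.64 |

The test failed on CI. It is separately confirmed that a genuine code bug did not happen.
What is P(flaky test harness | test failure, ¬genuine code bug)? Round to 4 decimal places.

For the numerator, keep only flaky test harness=true terms: 0.43*0.32 = 0.137600
Normalizer over all consistent configurations: 0.02*0.68 + 0.43*0.32 = 0.151200
P(flaky test harness | test failure, ¬genuine code bug) = 0.137600/0.151200 ≈ 0.9101

P(flaky test harness | test failure, ¬genuine code bug) ≈ 0.9101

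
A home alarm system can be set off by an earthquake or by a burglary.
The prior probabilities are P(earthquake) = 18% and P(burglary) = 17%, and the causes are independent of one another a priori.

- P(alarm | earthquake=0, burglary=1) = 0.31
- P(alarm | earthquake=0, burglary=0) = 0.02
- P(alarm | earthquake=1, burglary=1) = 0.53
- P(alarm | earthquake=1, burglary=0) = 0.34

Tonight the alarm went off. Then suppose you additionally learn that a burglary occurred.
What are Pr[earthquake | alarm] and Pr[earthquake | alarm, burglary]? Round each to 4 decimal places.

Pr[earthquake | alarm] ≈ 0.5411; Pr[earthquake | alarm, burglary] ≈ 0.2729

Numerator (weight on configurations with earthquake): 0.050796 + 0.016218 = 0.067014
Denominator P(alarm): 0.02·0.82·0.83 + 0.31·0.82·0.17 + 0.34·0.18·0.83 + 0.53·0.18·0.17 = 0.123840
P(earthquake | alarm) = 0.067014/0.123840 ≈ 0.5411

Now condition on the additional information:
Sum P(alarm|·) weighted by the priors over both values of earthquake:
  P(alarm | burglary) = 0.31·0.82 + 0.53·0.18
        = 0.254200 + 0.095400 = 0.349600
The terms with earthquake present sum to 0.095400, so
  P(earthquake | alarm, burglary) = 0.095400 / 0.349600 ≈ 0.2729
The drop from 0.5411 to 0.2729 is the explaining-away (discounting) effect.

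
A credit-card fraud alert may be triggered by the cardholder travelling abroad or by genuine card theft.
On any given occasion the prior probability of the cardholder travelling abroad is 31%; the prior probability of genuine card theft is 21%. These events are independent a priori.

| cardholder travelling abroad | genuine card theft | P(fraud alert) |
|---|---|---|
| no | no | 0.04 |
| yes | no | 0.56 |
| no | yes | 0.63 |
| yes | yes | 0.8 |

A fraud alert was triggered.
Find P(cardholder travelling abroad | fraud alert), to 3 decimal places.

P(cardholder travelling abroad | fraud alert) ≈ 0.626

For the numerator, keep only cardholder travelling abroad=true terms: 0.137144 + 0.052080 = 0.189224
The normalizing constant is 0.04×0.69×0.79 + 0.63×0.69×0.21 + 0.56×0.31×0.79 + 0.8×0.31×0.21 = 0.302315
P(cardholder travelling abroad | fraud alert) = 0.189224/0.302315 ≈ 0.626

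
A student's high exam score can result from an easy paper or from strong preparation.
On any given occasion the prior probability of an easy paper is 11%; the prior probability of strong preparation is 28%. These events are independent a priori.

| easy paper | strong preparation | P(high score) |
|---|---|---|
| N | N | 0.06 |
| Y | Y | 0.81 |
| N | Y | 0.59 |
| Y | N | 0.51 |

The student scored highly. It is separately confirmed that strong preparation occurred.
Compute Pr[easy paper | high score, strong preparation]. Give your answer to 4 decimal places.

P(high score | strong preparation) = 0.59·0.89 + 0.81·0.11 = 0.525100 + 0.089100 = 0.614200
The easy paper-present share is 0.81·0.11 = 0.089100.
So P(easy paper | high score, strong preparation) = 0.089100/0.614200 ≈ 0.1451.

Pr[easy paper | high score, strong preparation] ≈ 0.1451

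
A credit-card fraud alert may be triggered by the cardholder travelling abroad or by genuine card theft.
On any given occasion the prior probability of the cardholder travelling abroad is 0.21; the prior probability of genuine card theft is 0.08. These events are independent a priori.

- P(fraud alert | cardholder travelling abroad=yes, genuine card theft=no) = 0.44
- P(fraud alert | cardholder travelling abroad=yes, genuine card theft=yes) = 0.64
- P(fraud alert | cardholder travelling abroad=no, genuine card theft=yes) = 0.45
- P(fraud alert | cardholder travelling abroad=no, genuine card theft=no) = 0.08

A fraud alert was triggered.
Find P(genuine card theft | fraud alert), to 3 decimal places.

By total probability over the 4 (cardholder travelling abroad, genuine card theft) configurations:
  P(fraud alert) = 0.08×0.79×0.92 + 0.45×0.79×0.08 + 0.44×0.21×0.92 + 0.64×0.21×0.08
        = 0.058144 + 0.028440 + 0.085008 + 0.010752 = 0.182344
Configurations with genuine card theft contribute 0.039192, so
  P(genuine card theft | fraud alert) = 0.039192 / 0.182344 ≈ 0.215

P(genuine card theft | fraud alert) ≈ 0.215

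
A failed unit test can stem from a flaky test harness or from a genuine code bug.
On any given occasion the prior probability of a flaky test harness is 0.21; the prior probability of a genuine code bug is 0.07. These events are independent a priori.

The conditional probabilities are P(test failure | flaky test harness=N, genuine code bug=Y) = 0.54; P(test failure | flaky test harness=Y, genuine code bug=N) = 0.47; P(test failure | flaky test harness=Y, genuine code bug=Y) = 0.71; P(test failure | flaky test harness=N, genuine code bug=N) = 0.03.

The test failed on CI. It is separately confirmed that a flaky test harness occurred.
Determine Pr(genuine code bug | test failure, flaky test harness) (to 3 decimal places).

Pr(genuine code bug | test failure, flaky test harness) ≈ 0.102

Enumerate both values of genuine code bug and weight by the priors:
  P(test failure | flaky test harness) = 0.47·0.93 + 0.71·0.07
        = 0.437100 + 0.049700 = 0.486800
Configurations with genuine code bug contribute 0.049700, so
  P(genuine code bug | test failure, flaky test harness) = 0.049700 / 0.486800 ≈ 0.102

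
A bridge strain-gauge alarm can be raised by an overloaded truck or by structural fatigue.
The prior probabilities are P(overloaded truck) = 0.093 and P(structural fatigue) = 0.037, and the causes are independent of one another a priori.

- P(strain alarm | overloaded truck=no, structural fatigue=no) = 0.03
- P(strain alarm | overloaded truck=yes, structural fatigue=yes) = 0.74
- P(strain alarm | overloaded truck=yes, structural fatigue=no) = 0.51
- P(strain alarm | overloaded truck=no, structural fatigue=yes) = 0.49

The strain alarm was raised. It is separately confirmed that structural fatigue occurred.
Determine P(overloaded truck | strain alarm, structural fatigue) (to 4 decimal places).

P(strain alarm | structural fatigue) = 0.49·0.907 + 0.74·0.093 = 0.444430 + 0.068820 = 0.513250
The overloaded truck-present share is 0.74·0.093 = 0.068820.
So P(overloaded truck | strain alarm, structural fatigue) = 0.068820/0.513250 ≈ 0.1341.

P(overloaded truck | strain alarm, structural fatigue) ≈ 0.1341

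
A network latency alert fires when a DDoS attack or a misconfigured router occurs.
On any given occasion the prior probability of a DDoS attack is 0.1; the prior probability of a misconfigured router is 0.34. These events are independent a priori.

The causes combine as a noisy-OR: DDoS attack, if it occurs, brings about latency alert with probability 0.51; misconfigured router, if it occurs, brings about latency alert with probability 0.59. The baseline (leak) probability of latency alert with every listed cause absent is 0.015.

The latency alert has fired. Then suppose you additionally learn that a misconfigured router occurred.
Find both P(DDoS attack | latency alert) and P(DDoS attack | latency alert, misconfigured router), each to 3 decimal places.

P(DDoS attack | latency alert) ≈ 0.243; P(DDoS attack | latency alert, misconfigured router) ≈ 0.130

Under noisy-OR, P(latency alert | causes) = 1 − (1−0.015)·∏(1−qᵢ) over the active causes.
P(latency alert) = 0.015*0.9*0.66 + 0.59615*0.9*0.34 + 0.51735*0.1*0.66 + 0.802114*0.1*0.34 = 0.008910 + 0.182422 + 0.034145 + 0.027272 = 0.252749
Restricting to configurations with DDoS attack present: 0.034145 + 0.027272 = 0.061417.
So P(DDoS attack | latency alert) = 0.061417/0.252749 ≈ 0.243.

Now also conditioning on misconfigured router=true:
P(latency alert | misconfigured router) = 0.59615·0.9 + 0.802114·0.1 = 0.536535 + 0.080211 = 0.616746
The DDoS attack-present share is 0.802114·0.1 = 0.080211.
Hence the posterior is 0.080211/0.616746 ≈ 0.130.
This is intercausal reasoning (explaining away): once misconfigured router accounts for the latency alert, DDoS attack becomes less likely.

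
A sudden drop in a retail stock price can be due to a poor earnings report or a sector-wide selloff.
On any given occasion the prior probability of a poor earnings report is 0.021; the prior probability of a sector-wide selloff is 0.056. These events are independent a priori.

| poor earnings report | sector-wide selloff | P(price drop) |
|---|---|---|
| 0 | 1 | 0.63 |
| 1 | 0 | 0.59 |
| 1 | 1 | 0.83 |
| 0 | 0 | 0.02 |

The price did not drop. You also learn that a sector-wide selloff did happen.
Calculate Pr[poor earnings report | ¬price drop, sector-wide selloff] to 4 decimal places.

Pr[poor earnings report | ¬price drop, sector-wide selloff] ≈ 0.0098

Numerator (weight on configurations with poor earnings report): 0.17*0.021 = 0.003570
Denominator P(¬price drop | sector-wide selloff): 0.37*0.979 + 0.17*0.021 = 0.365800
Posterior = 0.003570 / 0.365800 ≈ 0.0098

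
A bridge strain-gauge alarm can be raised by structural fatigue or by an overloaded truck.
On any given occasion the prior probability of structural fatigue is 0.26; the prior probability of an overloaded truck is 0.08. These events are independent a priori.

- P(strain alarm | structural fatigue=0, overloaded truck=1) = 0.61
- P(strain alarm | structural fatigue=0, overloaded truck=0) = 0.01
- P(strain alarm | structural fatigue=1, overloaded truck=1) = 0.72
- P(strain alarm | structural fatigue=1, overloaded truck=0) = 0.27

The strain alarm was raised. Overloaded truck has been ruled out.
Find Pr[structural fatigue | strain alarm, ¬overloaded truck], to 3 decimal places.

Pr[structural fatigue | strain alarm, ¬overloaded truck] ≈ 0.905

Sum P(strain alarm|·) weighted by the priors over both values of structural fatigue:
  P(strain alarm | ¬overloaded truck) = 0.01*0.74 + 0.27*0.26
        = 0.007400 + 0.070200 = 0.077600
Configurations with structural fatigue contribute 0.070200, so
  P(structural fatigue | strain alarm, ¬overloaded truck) = 0.070200 / 0.077600 ≈ 0.905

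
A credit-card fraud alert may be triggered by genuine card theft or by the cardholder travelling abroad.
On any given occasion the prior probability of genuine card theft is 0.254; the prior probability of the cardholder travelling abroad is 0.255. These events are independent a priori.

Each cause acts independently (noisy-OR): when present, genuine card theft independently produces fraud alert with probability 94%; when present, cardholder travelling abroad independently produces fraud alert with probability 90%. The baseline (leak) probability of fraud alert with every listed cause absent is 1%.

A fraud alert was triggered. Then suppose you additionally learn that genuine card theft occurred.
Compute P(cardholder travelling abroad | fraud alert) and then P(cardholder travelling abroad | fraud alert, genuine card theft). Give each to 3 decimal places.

Under noisy-OR, P(fraud alert | causes) = 1 − (1−0.01)·∏(1−qᵢ) over the active causes.
For the numerator, keep only cardholder travelling abroad=true terms: 0.171397 + 0.064385 = 0.235782
Denominator P(fraud alert): 0.01·0.746·0.745 + 0.901·0.746·0.255 + 0.9406·0.254·0.745 + 0.99406·0.254·0.255 = 0.419330
Posterior = 0.235782 / 0.419330 ≈ 0.562

With the extra evidence:
P(fraud alert | genuine card theft) = 0.9406·0.745 + 0.99406·0.255 = 0.700747 + 0.253485 = 0.954232
Restricting to configurations with cardholder travelling abroad present: 0.99406·0.255 = 0.253485.
P(cardholder travelling abroad | fraud alert, genuine card theft) = 0.253485 / 0.954232 ≈ 0.266
Conditioning on genuine card theft lowers the posterior on cardholder travelling abroad: the classic explaining-away effect in a common-effect structure.

P(cardholder travelling abroad | fraud alert) ≈ 0.562; P(cardholder travelling abroad | fraud alert, genuine card theft) ≈ 0.266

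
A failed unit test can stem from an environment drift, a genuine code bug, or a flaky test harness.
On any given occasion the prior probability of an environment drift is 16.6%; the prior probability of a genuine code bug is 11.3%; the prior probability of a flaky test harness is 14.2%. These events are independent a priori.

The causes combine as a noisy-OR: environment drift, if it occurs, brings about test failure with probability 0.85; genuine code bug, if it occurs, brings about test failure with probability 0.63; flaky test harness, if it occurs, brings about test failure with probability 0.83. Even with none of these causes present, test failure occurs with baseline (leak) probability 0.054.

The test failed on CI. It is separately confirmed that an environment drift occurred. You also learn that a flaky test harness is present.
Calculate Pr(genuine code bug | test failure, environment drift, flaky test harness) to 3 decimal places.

Pr(genuine code bug | test failure, environment drift, flaky test harness) ≈ 0.115

Under noisy-OR, P(test failure | causes) = 1 − (1−0.054)·∏(1−qᵢ) over the active causes.
Weight on genuine code bug=true, given the evidence: 0.991074·0.113 = 0.111991
The normalizing constant is 0.975877·0.887 + 0.991074·0.113 = 0.977594
P(genuine code bug | test failure, environment drift, flaky test harness) = 0.111991/0.977594 ≈ 0.115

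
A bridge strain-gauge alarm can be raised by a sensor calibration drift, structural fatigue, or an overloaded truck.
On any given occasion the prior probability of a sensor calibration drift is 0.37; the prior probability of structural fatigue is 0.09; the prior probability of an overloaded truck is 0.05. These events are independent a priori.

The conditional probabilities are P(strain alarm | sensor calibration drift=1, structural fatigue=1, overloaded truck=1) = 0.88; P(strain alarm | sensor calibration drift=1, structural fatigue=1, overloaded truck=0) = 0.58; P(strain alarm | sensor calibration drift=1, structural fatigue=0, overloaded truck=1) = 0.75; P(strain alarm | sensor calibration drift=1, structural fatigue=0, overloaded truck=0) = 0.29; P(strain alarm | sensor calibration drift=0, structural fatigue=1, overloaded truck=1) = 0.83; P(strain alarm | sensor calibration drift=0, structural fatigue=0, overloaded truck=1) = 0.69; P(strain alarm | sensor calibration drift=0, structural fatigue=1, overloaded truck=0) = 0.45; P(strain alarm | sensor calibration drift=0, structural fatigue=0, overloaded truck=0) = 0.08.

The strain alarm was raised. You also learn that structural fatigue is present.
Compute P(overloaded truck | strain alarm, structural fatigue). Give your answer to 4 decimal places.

For the numerator, keep only overloaded truck=true terms: 0.026145 + 0.016280 = 0.042425
Normalizer over all consistent configurations: 0.45·0.63·0.95 + 0.83·0.63·0.05 + 0.58·0.37·0.95 + 0.88·0.37·0.05 = 0.515620
Posterior = 0.042425 / 0.515620 ≈ 0.0823

P(overloaded truck | strain alarm, structural fatigue) ≈ 0.0823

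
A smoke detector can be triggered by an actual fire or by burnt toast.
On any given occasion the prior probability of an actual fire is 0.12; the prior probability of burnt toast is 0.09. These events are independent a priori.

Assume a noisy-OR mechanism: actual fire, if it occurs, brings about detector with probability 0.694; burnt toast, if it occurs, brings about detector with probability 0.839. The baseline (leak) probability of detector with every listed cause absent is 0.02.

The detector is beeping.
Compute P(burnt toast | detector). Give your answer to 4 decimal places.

Under noisy-OR, P(detector | causes) = 1 − (1−0.02)·∏(1−qᵢ) over the active causes.
Weight on burnt toast=true, given the evidence: 0.066704 + 0.010279 = 0.076983
The normalizing constant is 0.02*0.88*0.91 + 0.84222*0.88*0.09 + 0.70012*0.12*0.91 + 0.951719*0.12*0.09 = 0.169452
P(burnt toast | detector) = 0.076983/0.169452 ≈ 0.4543

P(burnt toast | detector) ≈ 0.4543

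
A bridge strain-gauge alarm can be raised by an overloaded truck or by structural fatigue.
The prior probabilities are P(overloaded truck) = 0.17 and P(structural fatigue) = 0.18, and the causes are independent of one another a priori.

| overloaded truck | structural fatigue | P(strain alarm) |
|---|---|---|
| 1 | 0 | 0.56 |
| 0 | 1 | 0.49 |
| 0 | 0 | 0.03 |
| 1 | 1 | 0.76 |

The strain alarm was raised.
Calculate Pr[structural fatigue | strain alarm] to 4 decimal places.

Pr[structural fatigue | strain alarm] ≈ 0.4948

Enumerate the 4 (overloaded truck, structural fatigue) configurations and weight by the priors:
  P(strain alarm) = 0.03*0.83*0.82 + 0.49*0.83*0.18 + 0.56*0.17*0.82 + 0.76*0.17*0.18
        = 0.020418 + 0.073206 + 0.078064 + 0.023256 = 0.194944
Configurations with structural fatigue contribute 0.096462, so
  P(structural fatigue | strain alarm) = 0.096462 / 0.194944 ≈ 0.4948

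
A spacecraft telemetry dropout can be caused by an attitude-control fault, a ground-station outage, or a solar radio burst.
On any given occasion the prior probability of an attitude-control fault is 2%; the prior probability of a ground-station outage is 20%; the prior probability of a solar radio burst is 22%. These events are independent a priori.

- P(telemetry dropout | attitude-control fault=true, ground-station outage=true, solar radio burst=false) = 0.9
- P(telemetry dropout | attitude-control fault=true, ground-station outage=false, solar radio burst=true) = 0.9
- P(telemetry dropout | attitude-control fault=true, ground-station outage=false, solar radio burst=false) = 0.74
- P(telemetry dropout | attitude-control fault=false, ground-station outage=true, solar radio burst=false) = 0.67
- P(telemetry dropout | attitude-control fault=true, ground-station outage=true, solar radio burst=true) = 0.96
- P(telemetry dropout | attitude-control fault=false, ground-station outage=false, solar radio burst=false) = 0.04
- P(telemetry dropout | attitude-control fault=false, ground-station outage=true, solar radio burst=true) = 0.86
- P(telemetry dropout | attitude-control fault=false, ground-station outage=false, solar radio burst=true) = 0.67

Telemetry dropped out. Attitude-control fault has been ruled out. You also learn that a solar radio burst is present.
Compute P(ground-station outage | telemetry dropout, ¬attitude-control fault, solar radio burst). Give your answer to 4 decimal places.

P(telemetry dropout | ¬attitude-control fault, solar radio burst) = 0.67*0.8 + 0.86*0.2 = 0.536000 + 0.172000 = 0.708000
Restricting to configurations with ground-station outage present: 0.86*0.2 = 0.172000.
Hence the posterior is 0.172000/0.708000 ≈ 0.2429.

P(ground-station outage | telemetry dropout, ¬attitude-control fault, solar radio burst) ≈ 0.2429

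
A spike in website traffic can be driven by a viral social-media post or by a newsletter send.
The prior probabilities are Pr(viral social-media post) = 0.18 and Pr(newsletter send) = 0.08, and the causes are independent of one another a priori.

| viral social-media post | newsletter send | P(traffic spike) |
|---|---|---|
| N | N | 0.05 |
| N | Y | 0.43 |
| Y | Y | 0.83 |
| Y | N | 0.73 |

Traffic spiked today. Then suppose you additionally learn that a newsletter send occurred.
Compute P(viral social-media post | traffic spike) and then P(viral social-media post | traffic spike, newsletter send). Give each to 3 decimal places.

P(traffic spike) = 0.05×0.82×0.92 + 0.43×0.82×0.08 + 0.73×0.18×0.92 + 0.83×0.18×0.08 = 0.037720 + 0.028208 + 0.120888 + 0.011952 = 0.198768
The viral social-media post-present share is 0.120888 + 0.011952 = 0.132840.
P(viral social-media post | traffic spike) = 0.132840 / 0.198768 ≈ 0.668

Now also conditioning on newsletter send=true:
P(traffic spike | newsletter send) = 0.43×0.82 + 0.83×0.18 = 0.352600 + 0.149400 = 0.502000
Restricting to configurations with viral social-media post present: 0.83×0.18 = 0.149400.
P(viral social-media post | traffic spike, newsletter send) = 0.149400 / 0.502000 ≈ 0.298

P(viral social-media post | traffic spike) ≈ 0.668; P(viral social-media post | traffic spike, newsletter send) ≈ 0.298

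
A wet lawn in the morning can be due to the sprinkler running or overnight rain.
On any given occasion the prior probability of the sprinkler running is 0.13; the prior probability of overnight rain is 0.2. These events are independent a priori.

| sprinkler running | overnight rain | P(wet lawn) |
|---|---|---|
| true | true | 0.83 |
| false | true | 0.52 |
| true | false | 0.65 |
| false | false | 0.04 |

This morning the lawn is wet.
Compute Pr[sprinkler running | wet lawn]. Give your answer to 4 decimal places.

Pr[sprinkler running | wet lawn] ≈ 0.4298

Enumerate the 4 (sprinkler running, overnight rain) configurations and weight by the priors:
  P(wet lawn) = 0.04×0.87×0.8 + 0.52×0.87×0.2 + 0.65×0.13×0.8 + 0.83×0.13×0.2
        = 0.027840 + 0.090480 + 0.067600 + 0.021580 = 0.207500
Configurations with sprinkler running contribute 0.089180, so
  P(sprinkler running | wet lawn) = 0.089180 / 0.207500 ≈ 0.4298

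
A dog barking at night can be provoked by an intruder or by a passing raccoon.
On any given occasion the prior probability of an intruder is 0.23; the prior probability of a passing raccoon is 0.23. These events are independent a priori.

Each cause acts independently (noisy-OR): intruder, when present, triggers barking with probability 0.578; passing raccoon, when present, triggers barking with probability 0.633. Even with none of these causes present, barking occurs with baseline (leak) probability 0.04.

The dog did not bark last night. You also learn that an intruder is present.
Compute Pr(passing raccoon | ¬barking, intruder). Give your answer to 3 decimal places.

Pr(passing raccoon | ¬barking, intruder) ≈ 0.099

Under noisy-OR, P(barking | causes) = 1 − (1−0.04)·∏(1−qᵢ) over the active causes.
P(¬barking | intruder) = 0.40512×0.77 + 0.148679×0.23 = 0.311942 + 0.034196 = 0.346138
Of this, 0.034196 comes from 0.148679×0.23 (the passing raccoon=true cases).
Hence the posterior is 0.034196/0.346138 ≈ 0.099.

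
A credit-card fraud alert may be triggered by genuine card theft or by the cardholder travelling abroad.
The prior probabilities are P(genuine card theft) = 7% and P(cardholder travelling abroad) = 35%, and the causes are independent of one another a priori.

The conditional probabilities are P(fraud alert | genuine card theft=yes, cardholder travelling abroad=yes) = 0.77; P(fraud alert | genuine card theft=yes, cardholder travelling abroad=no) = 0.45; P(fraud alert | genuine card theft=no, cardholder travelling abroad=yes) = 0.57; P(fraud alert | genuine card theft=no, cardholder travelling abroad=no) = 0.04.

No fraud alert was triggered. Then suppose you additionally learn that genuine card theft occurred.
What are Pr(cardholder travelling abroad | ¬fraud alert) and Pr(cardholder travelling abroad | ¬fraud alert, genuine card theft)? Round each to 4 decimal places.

Pr(cardholder travelling abroad | ¬fraud alert) ≈ 0.1939; Pr(cardholder travelling abroad | ¬fraud alert, genuine card theft) ≈ 0.1838

Numerator (weight on configurations with cardholder travelling abroad): 0.139965 + 0.005635 = 0.145600
Normalizer over all consistent configurations: 0.96×0.93×0.65 + 0.43×0.93×0.35 + 0.55×0.07×0.65 + 0.23×0.07×0.35 = 0.750945
Posterior = 0.145600 / 0.750945 ≈ 0.1939

With the extra evidence:
Sum P(¬fraud alert|·) weighted by the priors over both values of cardholder travelling abroad:
  P(¬fraud alert | genuine card theft) = 0.55×0.65 + 0.23×0.35
        = 0.357500 + 0.080500 = 0.438000
Configurations with cardholder travelling abroad contribute 0.080500, so
  P(cardholder travelling abroad | ¬fraud alert, genuine card theft) = 0.080500 / 0.438000 ≈ 0.1838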